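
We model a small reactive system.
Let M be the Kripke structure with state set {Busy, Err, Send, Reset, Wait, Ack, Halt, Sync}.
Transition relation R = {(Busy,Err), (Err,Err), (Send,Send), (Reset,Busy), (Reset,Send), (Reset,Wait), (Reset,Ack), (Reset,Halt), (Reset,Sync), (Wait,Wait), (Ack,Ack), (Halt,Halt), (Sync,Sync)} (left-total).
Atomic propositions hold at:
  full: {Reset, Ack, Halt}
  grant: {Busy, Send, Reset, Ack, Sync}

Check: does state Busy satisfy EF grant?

EF grant: least fixpoint, start Z0 = {Busy, Send, Reset, Ack, Sync}, add states with some successor in Z. Already a fixed point.
Sat(EF grant) = {Busy, Send, Reset, Ack, Sync}
Busy ∈ Sat(EF grant) = {Busy, Send, Reset, Ack, Sync}, so the formula holds at Busy.

Yes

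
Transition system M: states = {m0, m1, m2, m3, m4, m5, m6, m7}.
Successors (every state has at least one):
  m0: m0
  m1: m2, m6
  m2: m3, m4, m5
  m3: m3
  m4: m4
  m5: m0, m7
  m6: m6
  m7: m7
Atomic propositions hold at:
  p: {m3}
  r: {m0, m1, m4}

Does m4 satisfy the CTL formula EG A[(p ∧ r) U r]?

Yes

Sat(p ∧ r) = ∅
A[(p ∧ r) U r]: least fixpoint, start Z0 = Sat(r) = {m0, m1, m4}, add states in Sat(p ∧ r) with every successor in Z. Already a fixed point.
Sat(A[(p ∧ r) U r]) = {m0, m1, m4}
EG A[(p ∧ r) U r]: greatest fixpoint, start Z0 = {m0, m1, m4}, keep only states in Sat with some successor in Z. Z1 = {m0, m4}; fixed.
Sat(EG A[(p ∧ r) U r]) = {m0, m4}
m4 ∈ Sat(EG A[(p ∧ r) U r]) = {m0, m4}, so the formula holds at m4.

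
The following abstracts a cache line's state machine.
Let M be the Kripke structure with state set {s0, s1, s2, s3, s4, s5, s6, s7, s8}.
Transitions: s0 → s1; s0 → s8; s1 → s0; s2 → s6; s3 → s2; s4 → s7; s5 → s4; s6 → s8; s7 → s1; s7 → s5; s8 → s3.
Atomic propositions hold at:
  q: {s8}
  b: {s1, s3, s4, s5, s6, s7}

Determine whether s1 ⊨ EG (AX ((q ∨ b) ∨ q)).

No

Sat(q ∨ b) = {s1, s3, s4, s5, s6, s7, s8}
Sat((q ∨ b) ∨ q) = {s1, s3, s4, s5, s6, s7, s8}
Sat(AX ((q ∨ b) ∨ q)) = {s : every successor in {s1, s3, s4, s5, s6, s7, s8}} = {s0, s2, s4, s5, s6, s7, s8}
EG (AX ((q ∨ b) ∨ q)): greatest fixpoint, start Z0 = {s0, s2, s4, s5, s6, s7, s8}, keep only states in Sat with some successor in Z. Z1 = {s0, s2, s4, s5, s6, s7}; Z2 = {s2, s4, s5, s7}; Z3 = {s4, s5, s7}; fixed.
Sat(EG (AX ((q ∨ b) ∨ q))) = {s4, s5, s7}
s1 ∉ Sat(EG (AX ((q ∨ b) ∨ q))) = {s4, s5, s7}, so the formula does not hold at s1.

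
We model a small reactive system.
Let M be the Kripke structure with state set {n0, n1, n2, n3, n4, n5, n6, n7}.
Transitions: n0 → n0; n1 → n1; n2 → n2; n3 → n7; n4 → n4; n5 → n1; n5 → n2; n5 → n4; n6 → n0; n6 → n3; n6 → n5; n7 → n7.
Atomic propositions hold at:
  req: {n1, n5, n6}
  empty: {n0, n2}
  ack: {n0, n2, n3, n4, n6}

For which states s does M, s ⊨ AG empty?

AG empty: greatest fixpoint, start Z0 = {n0, n2}, keep only states in Sat with every successor in Z. Already a fixed point.
Sat(AG empty) = {n0, n2}

{n0, n2}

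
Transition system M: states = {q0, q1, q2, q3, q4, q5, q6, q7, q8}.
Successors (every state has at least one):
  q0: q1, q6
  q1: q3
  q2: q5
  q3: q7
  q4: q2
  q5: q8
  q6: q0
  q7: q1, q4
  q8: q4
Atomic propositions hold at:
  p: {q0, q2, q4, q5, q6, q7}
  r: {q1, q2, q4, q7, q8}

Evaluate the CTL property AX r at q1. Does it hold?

Sat(AX r) = {s : every successor in {q1, q2, q4, q7, q8}} = {q3, q4, q5, q7, q8}
q1 ∉ Sat(AX r) = {q3, q4, q5, q7, q8}, so the formula does not hold at q1.

No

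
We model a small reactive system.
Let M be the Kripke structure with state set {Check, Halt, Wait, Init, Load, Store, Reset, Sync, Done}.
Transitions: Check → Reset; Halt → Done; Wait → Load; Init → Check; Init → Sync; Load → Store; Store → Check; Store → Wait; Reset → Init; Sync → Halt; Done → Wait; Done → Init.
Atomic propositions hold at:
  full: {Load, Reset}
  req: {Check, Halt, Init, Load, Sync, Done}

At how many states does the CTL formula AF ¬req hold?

Sat(¬req) = {Wait, Store, Reset}
AF ¬req: least fixpoint, start Z0 = {Wait, Store, Reset}, add states with every successor in Z. Z1 = {Check, Wait, Load, Store, Reset}; fixed.
Sat(AF ¬req) = {Check, Wait, Load, Store, Reset}
|Sat(AF ¬req)| = |{Check, Wait, Load, Store, Reset}| = 5.

5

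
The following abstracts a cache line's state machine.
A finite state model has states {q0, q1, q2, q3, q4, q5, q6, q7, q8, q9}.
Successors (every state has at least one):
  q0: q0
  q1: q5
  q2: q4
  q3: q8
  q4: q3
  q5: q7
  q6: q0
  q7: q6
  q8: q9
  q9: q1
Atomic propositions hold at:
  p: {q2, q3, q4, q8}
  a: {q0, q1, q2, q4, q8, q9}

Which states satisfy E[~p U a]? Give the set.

{q0, q1, q2, q4, q5, q6, q7, q8, q9}

Sat(~p) = {q0, q1, q5, q6, q7, q9}
E[~p U a]: least fixpoint, start Z0 = Sat(a) = {q0, q1, q2, q4, q8, q9}, add states in Sat(~p) with some successor in Z. Z1 = {q0, q1, q2, q4, q6, q8, q9}; Z2 = {q0, q1, q2, q4, q6, q7, q8, q9}; Z3 = {q0, q1, q2, q4, q5, q6, q7, q8, q9}; fixed.
Sat(E[~p U a]) = {q0, q1, q2, q4, q5, q6, q7, q8, q9}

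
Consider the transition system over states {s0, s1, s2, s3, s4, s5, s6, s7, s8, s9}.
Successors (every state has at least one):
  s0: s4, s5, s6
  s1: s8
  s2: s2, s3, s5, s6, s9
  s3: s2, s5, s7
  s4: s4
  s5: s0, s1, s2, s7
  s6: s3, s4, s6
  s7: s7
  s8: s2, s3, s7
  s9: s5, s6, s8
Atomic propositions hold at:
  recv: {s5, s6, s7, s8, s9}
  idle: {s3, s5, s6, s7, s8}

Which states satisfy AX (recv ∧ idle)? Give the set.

Sat(recv ∧ idle) = {s5, s6, s7, s8}
Sat(AX (recv ∧ idle)) = {s : every successor in {s5, s6, s7, s8}} = {s1, s7, s9}

{s1, s7, s9}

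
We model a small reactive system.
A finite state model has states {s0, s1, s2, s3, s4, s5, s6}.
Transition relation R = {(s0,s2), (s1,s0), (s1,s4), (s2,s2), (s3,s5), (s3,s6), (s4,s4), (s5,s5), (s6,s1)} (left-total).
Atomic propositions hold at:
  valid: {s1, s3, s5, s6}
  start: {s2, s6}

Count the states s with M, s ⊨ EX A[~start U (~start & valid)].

3

Sat(~start) = {s0, s1, s3, s4, s5}
Sat(~start & valid) = {s1, s3, s5}
A[~start U (~start & valid)]: least fixpoint, start Z0 = Sat((~start & valid)) = {s1, s3, s5}, add states in Sat(~start) with every successor in Z. Already a fixed point.
Sat(A[~start U (~start & valid)]) = {s1, s3, s5}
Sat(EX A[~start U (~start & valid)]) = {s : some successor in {s1, s3, s5}} = {s3, s5, s6}
|Sat(EX A[~start U (~start & valid)])| = |{s3, s5, s6}| = 3.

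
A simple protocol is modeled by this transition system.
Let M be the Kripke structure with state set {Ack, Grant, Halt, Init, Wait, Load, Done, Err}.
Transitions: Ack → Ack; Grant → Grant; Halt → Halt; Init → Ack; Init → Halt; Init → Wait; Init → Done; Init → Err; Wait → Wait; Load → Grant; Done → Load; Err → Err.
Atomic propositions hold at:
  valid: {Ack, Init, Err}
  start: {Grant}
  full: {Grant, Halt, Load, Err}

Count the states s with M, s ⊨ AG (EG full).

4

EG full: greatest fixpoint, start Z0 = {Grant, Halt, Load, Err}, keep only states in Sat with some successor in Z. Already a fixed point.
Sat(EG full) = {Grant, Halt, Load, Err}
AG (EG full): greatest fixpoint, start Z0 = {Grant, Halt, Load, Err}, keep only states in Sat with every successor in Z. Already a fixed point.
Sat(AG (EG full)) = {Grant, Halt, Load, Err}
|Sat(AG (EG full))| = |{Grant, Halt, Load, Err}| = 4.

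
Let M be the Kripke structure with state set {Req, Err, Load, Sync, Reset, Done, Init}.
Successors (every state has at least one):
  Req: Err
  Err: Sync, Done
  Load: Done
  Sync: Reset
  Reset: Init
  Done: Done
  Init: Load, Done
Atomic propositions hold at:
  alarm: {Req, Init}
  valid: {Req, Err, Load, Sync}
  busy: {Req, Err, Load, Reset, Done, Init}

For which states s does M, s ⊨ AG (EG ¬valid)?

{Done}

Sat(¬valid) = {Reset, Done, Init}
EG ¬valid: greatest fixpoint, start Z0 = {Reset, Done, Init}, keep only states in Sat with some successor in Z. Already a fixed point.
Sat(EG ¬valid) = {Reset, Done, Init}
AG (EG ¬valid): greatest fixpoint, start Z0 = {Reset, Done, Init}, keep only states in Sat with every successor in Z. Z1 = {Reset, Done}; Z2 = {Done}; fixed.
Sat(AG (EG ¬valid)) = {Done}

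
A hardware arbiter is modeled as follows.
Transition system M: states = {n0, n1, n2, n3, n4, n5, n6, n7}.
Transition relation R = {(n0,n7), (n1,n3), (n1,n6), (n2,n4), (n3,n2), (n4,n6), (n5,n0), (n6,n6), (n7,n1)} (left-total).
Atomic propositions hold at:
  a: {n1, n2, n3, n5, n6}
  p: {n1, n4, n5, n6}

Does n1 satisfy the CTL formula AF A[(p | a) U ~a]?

No

Sat(p | a) = {n1, n2, n3, n4, n5, n6}
Sat(~a) = {n0, n4, n7}
A[(p | a) U ~a]: least fixpoint, start Z0 = Sat(~a) = {n0, n4, n7}, add states in Sat(p | a) with every successor in Z. Z1 = {n0, n2, n4, n5, n7}; Z2 = {n0, n2, n3, n4, n5, n7}; fixed.
Sat(A[(p | a) U ~a]) = {n0, n2, n3, n4, n5, n7}
AF A[(p | a) U ~a]: least fixpoint, start Z0 = {n0, n2, n3, n4, n5, n7}, add states with every successor in Z. Already a fixed point.
Sat(AF A[(p | a) U ~a]) = {n0, n2, n3, n4, n5, n7}
n1 ∉ Sat(AF A[(p | a) U ~a]) = {n0, n2, n3, n4, n5, n7}, so the formula does not hold at n1.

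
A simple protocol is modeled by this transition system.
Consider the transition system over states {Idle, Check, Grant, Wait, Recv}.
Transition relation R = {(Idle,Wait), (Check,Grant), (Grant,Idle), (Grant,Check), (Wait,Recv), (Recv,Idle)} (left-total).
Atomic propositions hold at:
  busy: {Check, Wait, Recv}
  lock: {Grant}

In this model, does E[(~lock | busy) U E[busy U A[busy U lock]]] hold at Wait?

No

Sat(~lock) = {Idle, Check, Wait, Recv}
Sat(~lock | busy) = {Idle, Check, Wait, Recv}
A[busy U lock]: least fixpoint, start Z0 = Sat(lock) = {Grant}, add states in Sat(busy) with every successor in Z. Z1 = {Check, Grant}; fixed.
Sat(A[busy U lock]) = {Check, Grant}
E[busy U A[busy U lock]]: least fixpoint, start Z0 = Sat(A[busy U lock]) = {Check, Grant}, add states in Sat(busy) with some successor in Z. Already a fixed point.
Sat(E[busy U A[busy U lock]]) = {Check, Grant}
E[(~lock | busy) U E[busy U A[busy U lock]]]: least fixpoint, start Z0 = Sat(E[busy U A[busy U lock]]) = {Check, Grant}, add states in Sat(~lock | busy) with some successor in Z. Already a fixed point.
Sat(E[(~lock | busy) U E[busy U A[busy U lock]]]) = {Check, Grant}
Wait ∉ Sat(E[(~lock | busy) U E[busy U A[busy U lock]]]) = {Check, Grant}, so the formula does not hold at Wait.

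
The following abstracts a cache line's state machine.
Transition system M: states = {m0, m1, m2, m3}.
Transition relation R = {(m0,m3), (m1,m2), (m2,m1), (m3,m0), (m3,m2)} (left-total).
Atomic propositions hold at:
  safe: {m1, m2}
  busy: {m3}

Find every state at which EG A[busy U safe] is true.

{m1, m2}

A[busy U safe]: least fixpoint, start Z0 = Sat(safe) = {m1, m2}, add states in Sat(busy) with every successor in Z. Already a fixed point.
Sat(A[busy U safe]) = {m1, m2}
EG A[busy U safe]: greatest fixpoint, start Z0 = {m1, m2}, keep only states in Sat with some successor in Z. Already a fixed point.
Sat(EG A[busy U safe]) = {m1, m2}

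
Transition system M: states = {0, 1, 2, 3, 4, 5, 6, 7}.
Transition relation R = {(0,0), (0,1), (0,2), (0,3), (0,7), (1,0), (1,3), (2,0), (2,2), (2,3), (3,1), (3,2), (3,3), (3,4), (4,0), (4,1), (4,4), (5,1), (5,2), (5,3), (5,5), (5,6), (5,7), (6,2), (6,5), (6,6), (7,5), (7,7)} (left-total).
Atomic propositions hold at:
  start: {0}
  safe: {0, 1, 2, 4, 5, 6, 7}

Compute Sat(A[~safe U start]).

{0}

Sat(~safe) = {3}
A[~safe U start]: least fixpoint, start Z0 = Sat(start) = {0}, add states in Sat(~safe) with every successor in Z. Already a fixed point.
Sat(A[~safe U start]) = {0}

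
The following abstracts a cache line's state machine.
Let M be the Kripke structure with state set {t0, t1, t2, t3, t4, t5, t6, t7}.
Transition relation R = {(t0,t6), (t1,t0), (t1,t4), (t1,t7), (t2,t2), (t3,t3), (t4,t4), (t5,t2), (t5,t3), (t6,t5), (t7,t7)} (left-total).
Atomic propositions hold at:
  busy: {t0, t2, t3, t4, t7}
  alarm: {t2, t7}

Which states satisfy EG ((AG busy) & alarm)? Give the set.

{t2, t7}

AG busy: greatest fixpoint, start Z0 = {t0, t2, t3, t4, t7}, keep only states in Sat with every successor in Z. Z1 = {t2, t3, t4, t7}; fixed.
Sat(AG busy) = {t2, t3, t4, t7}
Sat((AG busy) & alarm) = {t2, t7}
EG ((AG busy) & alarm): greatest fixpoint, start Z0 = {t2, t7}, keep only states in Sat with some successor in Z. Already a fixed point.
Sat(EG ((AG busy) & alarm)) = {t2, t7}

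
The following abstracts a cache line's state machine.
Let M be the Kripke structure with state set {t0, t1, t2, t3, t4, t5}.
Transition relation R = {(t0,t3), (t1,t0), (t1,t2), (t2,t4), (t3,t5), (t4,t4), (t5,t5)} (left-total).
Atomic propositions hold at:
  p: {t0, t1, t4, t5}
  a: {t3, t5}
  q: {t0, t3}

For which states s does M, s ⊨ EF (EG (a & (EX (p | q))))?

{t0, t1, t3, t5}

Sat(p | q) = {t0, t1, t3, t4, t5}
Sat(EX (p | q)) = {s : some successor in {t0, t1, t3, t4, t5}} = {t0, t1, t2, t3, t4, t5}
Sat(a & (EX (p | q))) = {t3, t5}
EG (a & (EX (p | q))): greatest fixpoint, start Z0 = {t3, t5}, keep only states in Sat with some successor in Z. Already a fixed point.
Sat(EG (a & (EX (p | q)))) = {t3, t5}
EF (EG (a & (EX (p | q)))): least fixpoint, start Z0 = {t3, t5}, add states with some successor in Z. Z1 = {t0, t3, t5}; Z2 = {t0, t1, t3, t5}; fixed.
Sat(EF (EG (a & (EX (p | q))))) = {t0, t1, t3, t5}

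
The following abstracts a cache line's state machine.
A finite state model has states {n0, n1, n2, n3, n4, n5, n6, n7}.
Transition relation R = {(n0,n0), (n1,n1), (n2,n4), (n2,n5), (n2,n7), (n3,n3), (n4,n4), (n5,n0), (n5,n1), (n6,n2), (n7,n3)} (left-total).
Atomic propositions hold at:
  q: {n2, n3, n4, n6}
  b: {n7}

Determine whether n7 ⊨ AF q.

Yes

AF q: least fixpoint, start Z0 = {n2, n3, n4, n6}, add states with every successor in Z. Z1 = {n2, n3, n4, n6, n7}; fixed.
Sat(AF q) = {n2, n3, n4, n6, n7}
n7 ∈ Sat(AF q) = {n2, n3, n4, n6, n7}, so the formula holds at n7.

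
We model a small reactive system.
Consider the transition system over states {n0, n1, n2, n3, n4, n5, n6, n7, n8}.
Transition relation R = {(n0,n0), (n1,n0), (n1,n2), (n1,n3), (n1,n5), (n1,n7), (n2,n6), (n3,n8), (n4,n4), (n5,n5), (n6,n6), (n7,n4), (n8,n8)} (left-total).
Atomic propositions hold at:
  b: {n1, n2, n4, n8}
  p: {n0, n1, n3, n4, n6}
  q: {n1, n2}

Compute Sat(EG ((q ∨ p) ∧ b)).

Sat(q ∨ p) = {n0, n1, n2, n3, n4, n6}
Sat((q ∨ p) ∧ b) = {n1, n2, n4}
EG ((q ∨ p) ∧ b): greatest fixpoint, start Z0 = {n1, n2, n4}, keep only states in Sat with some successor in Z. Z1 = {n1, n4}; Z2 = {n4}; fixed.
Sat(EG ((q ∨ p) ∧ b)) = {n4}

{n4}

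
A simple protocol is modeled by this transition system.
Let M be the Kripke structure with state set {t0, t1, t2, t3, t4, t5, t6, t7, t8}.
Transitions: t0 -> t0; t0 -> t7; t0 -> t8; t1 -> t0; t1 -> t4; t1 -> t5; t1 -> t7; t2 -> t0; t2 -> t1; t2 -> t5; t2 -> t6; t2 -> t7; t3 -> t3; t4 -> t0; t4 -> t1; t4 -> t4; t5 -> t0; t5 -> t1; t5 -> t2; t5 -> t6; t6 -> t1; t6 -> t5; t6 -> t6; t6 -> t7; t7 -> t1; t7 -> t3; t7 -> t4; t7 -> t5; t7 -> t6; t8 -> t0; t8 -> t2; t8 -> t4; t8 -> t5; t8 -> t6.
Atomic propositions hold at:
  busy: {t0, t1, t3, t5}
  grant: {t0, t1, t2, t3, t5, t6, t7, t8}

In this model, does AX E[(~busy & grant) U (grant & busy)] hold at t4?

No

Sat(~busy) = {t2, t4, t6, t7, t8}
Sat(~busy & grant) = {t2, t6, t7, t8}
Sat(grant & busy) = {t0, t1, t3, t5}
E[(~busy & grant) U (grant & busy)]: least fixpoint, start Z0 = Sat((grant & busy)) = {t0, t1, t3, t5}, add states in Sat(~busy & grant) with some successor in Z. Z1 = {t0, t1, t2, t3, t5, t6, t7, t8}; fixed.
Sat(E[(~busy & grant) U (grant & busy)]) = {t0, t1, t2, t3, t5, t6, t7, t8}
Sat(AX E[(~busy & grant) U (grant & busy)]) = {s : every successor in {t0, t1, t2, t3, t5, t6, t7, t8}} = {t0, t2, t3, t5, t6}
t4 ∉ Sat(AX E[(~busy & grant) U (grant & busy)]) = {t0, t2, t3, t5, t6}, so the formula does not hold at t4.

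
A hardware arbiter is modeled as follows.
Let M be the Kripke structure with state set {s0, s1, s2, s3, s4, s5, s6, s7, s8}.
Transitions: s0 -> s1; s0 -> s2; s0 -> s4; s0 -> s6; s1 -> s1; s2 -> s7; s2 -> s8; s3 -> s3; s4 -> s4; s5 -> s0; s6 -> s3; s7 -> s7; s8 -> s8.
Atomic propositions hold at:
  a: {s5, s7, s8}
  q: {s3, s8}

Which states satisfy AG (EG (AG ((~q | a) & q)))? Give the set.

{s8}

Sat(~q) = {s0, s1, s2, s4, s5, s6, s7}
Sat(~q | a) = {s0, s1, s2, s4, s5, s6, s7, s8}
Sat((~q | a) & q) = {s8}
AG ((~q | a) & q): greatest fixpoint, start Z0 = {s8}, keep only states in Sat with every successor in Z. Already a fixed point.
Sat(AG ((~q | a) & q)) = {s8}
EG (AG ((~q | a) & q)): greatest fixpoint, start Z0 = {s8}, keep only states in Sat with some successor in Z. Already a fixed point.
Sat(EG (AG ((~q | a) & q))) = {s8}
AG (EG (AG ((~q | a) & q))): greatest fixpoint, start Z0 = {s8}, keep only states in Sat with every successor in Z. Already a fixed point.
Sat(AG (EG (AG ((~q | a) & q)))) = {s8}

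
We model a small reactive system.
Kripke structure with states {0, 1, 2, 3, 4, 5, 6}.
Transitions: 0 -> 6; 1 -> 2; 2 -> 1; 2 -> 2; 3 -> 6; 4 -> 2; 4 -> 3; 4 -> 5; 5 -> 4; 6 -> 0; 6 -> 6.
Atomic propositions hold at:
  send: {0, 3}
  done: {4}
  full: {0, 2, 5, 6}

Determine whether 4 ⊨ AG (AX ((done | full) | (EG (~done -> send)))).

No

Sat(done | full) = {0, 2, 4, 5, 6}
Sat(~done) = {0, 1, 2, 3, 5, 6}
Sat(~done -> send) = {0, 3, 4}
EG (~done -> send): greatest fixpoint, start Z0 = {0, 3, 4}, keep only states in Sat with some successor in Z. Z1 = {4}; Z2 = ∅; fixed.
Sat(EG (~done -> send)) = ∅
Sat((done | full) | (EG (~done -> send))) = {0, 2, 4, 5, 6}
Sat(AX ((done | full) | (EG (~done -> send)))) = {s : every successor in {0, 2, 4, 5, 6}} = {0, 1, 3, 5, 6}
AG (AX ((done | full) | (EG (~done -> send)))): greatest fixpoint, start Z0 = {0, 1, 3, 5, 6}, keep only states in Sat with every successor in Z. Z1 = {0, 3, 6}; fixed.
Sat(AG (AX ((done | full) | (EG (~done -> send))))) = {0, 3, 6}
4 ∉ Sat(AG (AX ((done | full) | (EG (~done -> send))))) = {0, 3, 6}, so the formula does not hold at 4.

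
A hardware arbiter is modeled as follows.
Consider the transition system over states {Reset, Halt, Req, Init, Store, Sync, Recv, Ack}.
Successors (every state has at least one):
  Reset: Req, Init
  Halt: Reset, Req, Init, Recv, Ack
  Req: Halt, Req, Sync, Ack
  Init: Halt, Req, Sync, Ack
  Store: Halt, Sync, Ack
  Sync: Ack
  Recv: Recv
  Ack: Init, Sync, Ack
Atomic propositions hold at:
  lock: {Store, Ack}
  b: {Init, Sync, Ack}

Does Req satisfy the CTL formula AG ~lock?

No

Sat(~lock) = {Reset, Halt, Req, Init, Sync, Recv}
AG ~lock: greatest fixpoint, start Z0 = {Reset, Halt, Req, Init, Sync, Recv}, keep only states in Sat with every successor in Z. Z1 = {Reset, Recv}; Z2 = {Recv}; fixed.
Sat(AG ~lock) = {Recv}
Req ∉ Sat(AG ~lock) = {Recv}, so the formula does not hold at Req.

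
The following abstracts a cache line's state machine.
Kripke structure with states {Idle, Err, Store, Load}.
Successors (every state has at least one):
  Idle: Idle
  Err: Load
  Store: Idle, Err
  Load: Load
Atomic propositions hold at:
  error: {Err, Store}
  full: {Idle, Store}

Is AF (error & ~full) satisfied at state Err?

Sat(~full) = {Err, Load}
Sat(error & ~full) = {Err}
AF (error & ~full): least fixpoint, start Z0 = {Err}, add states with every successor in Z. Already a fixed point.
Sat(AF (error & ~full)) = {Err}
Err ∈ Sat(AF (error & ~full)) = {Err}, so the formula holds at Err.

Yes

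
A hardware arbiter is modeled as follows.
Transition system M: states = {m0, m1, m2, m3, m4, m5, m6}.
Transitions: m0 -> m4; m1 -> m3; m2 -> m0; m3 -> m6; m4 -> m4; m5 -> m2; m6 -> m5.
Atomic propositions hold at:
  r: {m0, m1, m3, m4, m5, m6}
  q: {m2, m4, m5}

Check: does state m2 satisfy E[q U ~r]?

Sat(~r) = {m2}
E[q U ~r]: least fixpoint, start Z0 = Sat(~r) = {m2}, add states in Sat(q) with some successor in Z. Z1 = {m2, m5}; fixed.
Sat(E[q U ~r]) = {m2, m5}
m2 ∈ Sat(E[q U ~r]) = {m2, m5}, so the formula holds at m2.

Yes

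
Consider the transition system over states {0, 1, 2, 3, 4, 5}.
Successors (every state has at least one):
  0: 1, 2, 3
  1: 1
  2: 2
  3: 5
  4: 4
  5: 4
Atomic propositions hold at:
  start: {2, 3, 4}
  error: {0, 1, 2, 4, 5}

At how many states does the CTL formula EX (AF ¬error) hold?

Sat(¬error) = {3}
AF ¬error: least fixpoint, start Z0 = {3}, add states with every successor in Z. Already a fixed point.
Sat(AF ¬error) = {3}
Sat(EX (AF ¬error)) = {s : some successor in {3}} = {0}
|Sat(EX (AF ¬error))| = |{0}| = 1.

1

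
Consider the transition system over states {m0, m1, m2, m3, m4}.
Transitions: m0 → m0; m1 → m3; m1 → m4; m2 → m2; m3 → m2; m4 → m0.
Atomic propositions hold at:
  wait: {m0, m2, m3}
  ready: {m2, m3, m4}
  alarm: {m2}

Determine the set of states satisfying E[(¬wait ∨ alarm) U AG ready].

{m1, m2, m3}

Sat(¬wait) = {m1, m4}
Sat(¬wait ∨ alarm) = {m1, m2, m4}
AG ready: greatest fixpoint, start Z0 = {m2, m3, m4}, keep only states in Sat with every successor in Z. Z1 = {m2, m3}; fixed.
Sat(AG ready) = {m2, m3}
E[(¬wait ∨ alarm) U AG ready]: least fixpoint, start Z0 = Sat(AG ready) = {m2, m3}, add states in Sat(¬wait ∨ alarm) with some successor in Z. Z1 = {m1, m2, m3}; fixed.
Sat(E[(¬wait ∨ alarm) U AG ready]) = {m1, m2, m3}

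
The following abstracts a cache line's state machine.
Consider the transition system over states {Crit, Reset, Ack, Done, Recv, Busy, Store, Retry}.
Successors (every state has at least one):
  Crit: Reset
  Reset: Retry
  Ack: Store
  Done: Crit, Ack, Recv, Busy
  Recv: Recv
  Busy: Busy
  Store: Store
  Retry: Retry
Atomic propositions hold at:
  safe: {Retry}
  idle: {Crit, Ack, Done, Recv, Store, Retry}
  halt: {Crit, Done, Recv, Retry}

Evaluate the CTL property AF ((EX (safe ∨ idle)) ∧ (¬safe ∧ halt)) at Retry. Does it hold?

Sat(safe ∨ idle) = {Crit, Ack, Done, Recv, Store, Retry}
Sat(EX (safe ∨ idle)) = {s : some successor in {Crit, Ack, Done, Recv, Store, Retry}} = {Reset, Ack, Done, Recv, Store, Retry}
Sat(¬safe) = {Crit, Reset, Ack, Done, Recv, Busy, Store}
Sat(¬safe ∧ halt) = {Crit, Done, Recv}
Sat((EX (safe ∨ idle)) ∧ (¬safe ∧ halt)) = {Done, Recv}
AF ((EX (safe ∨ idle)) ∧ (¬safe ∧ halt)): least fixpoint, start Z0 = {Done, Recv}, add states with every successor in Z. Already a fixed point.
Sat(AF ((EX (safe ∨ idle)) ∧ (¬safe ∧ halt))) = {Done, Recv}
Retry ∉ Sat(AF ((EX (safe ∨ idle)) ∧ (¬safe ∧ halt))) = {Done, Recv}, so the formula does not hold at Retry.

No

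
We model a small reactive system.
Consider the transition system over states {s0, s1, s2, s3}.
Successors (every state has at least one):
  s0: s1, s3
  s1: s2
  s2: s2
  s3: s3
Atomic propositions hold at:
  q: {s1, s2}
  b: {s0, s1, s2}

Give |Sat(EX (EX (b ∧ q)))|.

3

Sat(b ∧ q) = {s1, s2}
Sat(EX (b ∧ q)) = {s : some successor in {s1, s2}} = {s0, s1, s2}
Sat(EX (EX (b ∧ q))) = {s : some successor in {s0, s1, s2}} = {s0, s1, s2}
|Sat(EX (EX (b ∧ q)))| = |{s0, s1, s2}| = 3.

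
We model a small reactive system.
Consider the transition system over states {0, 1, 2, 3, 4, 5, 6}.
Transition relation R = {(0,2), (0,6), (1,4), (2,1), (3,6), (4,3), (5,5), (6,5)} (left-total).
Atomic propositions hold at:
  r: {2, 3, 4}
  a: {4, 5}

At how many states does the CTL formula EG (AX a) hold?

2

Sat(AX a) = {s : every successor in {4, 5}} = {1, 5, 6}
EG (AX a): greatest fixpoint, start Z0 = {1, 5, 6}, keep only states in Sat with some successor in Z. Z1 = {5, 6}; fixed.
Sat(EG (AX a)) = {5, 6}
|Sat(EG (AX a))| = |{5, 6}| = 2.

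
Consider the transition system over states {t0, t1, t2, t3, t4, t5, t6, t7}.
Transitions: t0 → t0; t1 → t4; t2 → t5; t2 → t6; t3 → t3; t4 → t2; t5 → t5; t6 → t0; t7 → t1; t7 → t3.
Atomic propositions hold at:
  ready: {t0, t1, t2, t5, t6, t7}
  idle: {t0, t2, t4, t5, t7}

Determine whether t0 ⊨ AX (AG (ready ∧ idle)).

Yes

Sat(ready ∧ idle) = {t0, t2, t5, t7}
AG (ready ∧ idle): greatest fixpoint, start Z0 = {t0, t2, t5, t7}, keep only states in Sat with every successor in Z. Z1 = {t0, t5}; fixed.
Sat(AG (ready ∧ idle)) = {t0, t5}
Sat(AX (AG (ready ∧ idle))) = {s : every successor in {t0, t5}} = {t0, t5, t6}
t0 ∈ Sat(AX (AG (ready ∧ idle))) = {t0, t5, t6}, so the formula holds at t0.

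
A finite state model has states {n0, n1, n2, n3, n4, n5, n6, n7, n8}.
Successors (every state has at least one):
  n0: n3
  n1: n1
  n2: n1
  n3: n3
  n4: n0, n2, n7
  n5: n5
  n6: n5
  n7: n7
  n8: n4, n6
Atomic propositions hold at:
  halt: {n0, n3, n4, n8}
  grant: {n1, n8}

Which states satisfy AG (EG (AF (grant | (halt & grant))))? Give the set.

Sat(halt & grant) = {n8}
Sat(grant | (halt & grant)) = {n1, n8}
AF (grant | (halt & grant)): least fixpoint, start Z0 = {n1, n8}, add states with every successor in Z. Z1 = {n1, n2, n8}; fixed.
Sat(AF (grant | (halt & grant))) = {n1, n2, n8}
EG (AF (grant | (halt & grant))): greatest fixpoint, start Z0 = {n1, n2, n8}, keep only states in Sat with some successor in Z. Z1 = {n1, n2}; fixed.
Sat(EG (AF (grant | (halt & grant)))) = {n1, n2}
AG (EG (AF (grant | (halt & grant)))): greatest fixpoint, start Z0 = {n1, n2}, keep only states in Sat with every successor in Z. Already a fixed point.
Sat(AG (EG (AF (grant | (halt & grant))))) = {n1, n2}

{n1, n2}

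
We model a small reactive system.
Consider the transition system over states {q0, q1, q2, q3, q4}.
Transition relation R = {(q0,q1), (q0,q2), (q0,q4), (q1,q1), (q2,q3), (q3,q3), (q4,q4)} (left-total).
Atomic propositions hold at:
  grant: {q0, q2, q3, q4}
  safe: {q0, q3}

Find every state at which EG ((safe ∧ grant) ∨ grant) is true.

{q0, q2, q3, q4}

Sat(safe ∧ grant) = {q0, q3}
Sat((safe ∧ grant) ∨ grant) = {q0, q2, q3, q4}
EG ((safe ∧ grant) ∨ grant): greatest fixpoint, start Z0 = {q0, q2, q3, q4}, keep only states in Sat with some successor in Z. Already a fixed point.
Sat(EG ((safe ∧ grant) ∨ grant)) = {q0, q2, q3, q4}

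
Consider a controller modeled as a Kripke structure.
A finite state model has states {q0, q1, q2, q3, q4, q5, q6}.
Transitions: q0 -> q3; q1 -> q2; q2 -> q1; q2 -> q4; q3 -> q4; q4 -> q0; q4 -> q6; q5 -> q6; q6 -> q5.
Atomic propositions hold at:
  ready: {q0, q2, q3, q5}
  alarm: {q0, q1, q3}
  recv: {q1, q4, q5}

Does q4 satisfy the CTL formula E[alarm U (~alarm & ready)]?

Sat(~alarm) = {q2, q4, q5, q6}
Sat(~alarm & ready) = {q2, q5}
E[alarm U (~alarm & ready)]: least fixpoint, start Z0 = Sat((~alarm & ready)) = {q2, q5}, add states in Sat(alarm) with some successor in Z. Z1 = {q1, q2, q5}; fixed.
Sat(E[alarm U (~alarm & ready)]) = {q1, q2, q5}
q4 ∉ Sat(E[alarm U (~alarm & ready)]) = {q1, q2, q5}, so the formula does not hold at q4.

No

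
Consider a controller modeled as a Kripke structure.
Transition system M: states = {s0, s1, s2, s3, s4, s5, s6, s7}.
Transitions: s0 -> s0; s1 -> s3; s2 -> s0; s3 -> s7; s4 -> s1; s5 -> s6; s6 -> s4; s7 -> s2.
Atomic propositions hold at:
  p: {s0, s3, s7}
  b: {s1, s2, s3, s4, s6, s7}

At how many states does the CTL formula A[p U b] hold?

A[p U b]: least fixpoint, start Z0 = Sat(b) = {s1, s2, s3, s4, s6, s7}, add states in Sat(p) with every successor in Z. Already a fixed point.
Sat(A[p U b]) = {s1, s2, s3, s4, s6, s7}
|Sat(A[p U b])| = |{s1, s2, s3, s4, s6, s7}| = 6.

6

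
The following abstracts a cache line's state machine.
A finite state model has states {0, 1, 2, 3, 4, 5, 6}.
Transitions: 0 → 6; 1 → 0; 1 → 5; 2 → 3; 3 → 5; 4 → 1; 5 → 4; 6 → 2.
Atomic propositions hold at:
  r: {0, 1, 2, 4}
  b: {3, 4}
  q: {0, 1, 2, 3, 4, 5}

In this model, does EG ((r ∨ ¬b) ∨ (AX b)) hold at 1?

Sat(¬b) = {0, 1, 2, 5, 6}
Sat(r ∨ ¬b) = {0, 1, 2, 4, 5, 6}
Sat(AX b) = {s : every successor in {3, 4}} = {2, 5}
Sat((r ∨ ¬b) ∨ (AX b)) = {0, 1, 2, 4, 5, 6}
EG ((r ∨ ¬b) ∨ (AX b)): greatest fixpoint, start Z0 = {0, 1, 2, 4, 5, 6}, keep only states in Sat with some successor in Z. Z1 = {0, 1, 4, 5, 6}; Z2 = {0, 1, 4, 5}; Z3 = {1, 4, 5}; fixed.
Sat(EG ((r ∨ ¬b) ∨ (AX b))) = {1, 4, 5}
1 ∈ Sat(EG ((r ∨ ¬b) ∨ (AX b))) = {1, 4, 5}, so the formula holds at 1.

Yes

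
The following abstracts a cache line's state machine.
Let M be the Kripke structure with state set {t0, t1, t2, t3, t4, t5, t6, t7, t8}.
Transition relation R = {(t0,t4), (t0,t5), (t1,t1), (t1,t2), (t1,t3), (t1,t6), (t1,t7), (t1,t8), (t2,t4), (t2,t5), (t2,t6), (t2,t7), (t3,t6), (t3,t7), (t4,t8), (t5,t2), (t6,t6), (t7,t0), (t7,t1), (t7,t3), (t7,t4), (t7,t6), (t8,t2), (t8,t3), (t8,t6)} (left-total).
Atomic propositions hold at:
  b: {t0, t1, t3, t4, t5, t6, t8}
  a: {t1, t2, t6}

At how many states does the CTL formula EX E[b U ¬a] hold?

7

Sat(¬a) = {t0, t3, t4, t5, t7, t8}
E[b U ¬a]: least fixpoint, start Z0 = Sat(¬a) = {t0, t3, t4, t5, t7, t8}, add states in Sat(b) with some successor in Z. Z1 = {t0, t1, t3, t4, t5, t7, t8}; fixed.
Sat(E[b U ¬a]) = {t0, t1, t3, t4, t5, t7, t8}
Sat(EX E[b U ¬a]) = {s : some successor in {t0, t1, t3, t4, t5, t7, t8}} = {t0, t1, t2, t3, t4, t7, t8}
|Sat(EX E[b U ¬a])| = |{t0, t1, t2, t3, t4, t7, t8}| = 7.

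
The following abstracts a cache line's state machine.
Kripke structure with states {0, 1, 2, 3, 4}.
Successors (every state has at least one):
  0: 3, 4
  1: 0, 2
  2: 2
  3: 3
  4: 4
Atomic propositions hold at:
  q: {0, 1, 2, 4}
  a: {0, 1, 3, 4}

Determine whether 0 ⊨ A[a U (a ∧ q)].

Yes

Sat(a ∧ q) = {0, 1, 4}
A[a U (a ∧ q)]: least fixpoint, start Z0 = Sat((a ∧ q)) = {0, 1, 4}, add states in Sat(a) with every successor in Z. Already a fixed point.
Sat(A[a U (a ∧ q)]) = {0, 1, 4}
0 ∈ Sat(A[a U (a ∧ q)]) = {0, 1, 4}, so the formula holds at 0.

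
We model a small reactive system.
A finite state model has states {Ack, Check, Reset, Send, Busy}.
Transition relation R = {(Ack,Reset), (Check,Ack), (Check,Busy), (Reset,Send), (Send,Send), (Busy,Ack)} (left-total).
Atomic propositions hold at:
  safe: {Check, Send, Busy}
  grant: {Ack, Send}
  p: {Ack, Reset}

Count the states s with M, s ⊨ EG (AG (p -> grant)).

1

Sat(p -> grant) = {Ack, Check, Send, Busy}
AG (p -> grant): greatest fixpoint, start Z0 = {Ack, Check, Send, Busy}, keep only states in Sat with every successor in Z. Z1 = {Check, Send, Busy}; Z2 = {Send}; fixed.
Sat(AG (p -> grant)) = {Send}
EG (AG (p -> grant)): greatest fixpoint, start Z0 = {Send}, keep only states in Sat with some successor in Z. Already a fixed point.
Sat(EG (AG (p -> grant))) = {Send}
|Sat(EG (AG (p -> grant)))| = |{Send}| = 1.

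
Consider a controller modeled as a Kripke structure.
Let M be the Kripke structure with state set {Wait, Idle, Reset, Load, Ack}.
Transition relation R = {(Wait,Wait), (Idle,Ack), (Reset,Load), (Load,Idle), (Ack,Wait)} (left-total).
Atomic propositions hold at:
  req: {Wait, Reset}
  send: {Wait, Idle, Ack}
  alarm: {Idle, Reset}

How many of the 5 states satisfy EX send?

Sat(EX send) = {s : some successor in {Wait, Idle, Ack}} = {Wait, Idle, Load, Ack}
|Sat(EX send)| = |{Wait, Idle, Load, Ack}| = 4.

4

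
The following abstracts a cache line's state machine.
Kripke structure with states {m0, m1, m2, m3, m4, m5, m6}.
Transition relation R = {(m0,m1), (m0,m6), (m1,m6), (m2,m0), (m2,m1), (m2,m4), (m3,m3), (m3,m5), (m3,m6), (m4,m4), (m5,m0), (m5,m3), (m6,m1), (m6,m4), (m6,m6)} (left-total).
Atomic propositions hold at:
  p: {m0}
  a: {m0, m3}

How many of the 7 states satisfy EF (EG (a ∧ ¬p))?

2

Sat(¬p) = {m1, m2, m3, m4, m5, m6}
Sat(a ∧ ¬p) = {m3}
EG (a ∧ ¬p): greatest fixpoint, start Z0 = {m3}, keep only states in Sat with some successor in Z. Already a fixed point.
Sat(EG (a ∧ ¬p)) = {m3}
EF (EG (a ∧ ¬p)): least fixpoint, start Z0 = {m3}, add states with some successor in Z. Z1 = {m3, m5}; fixed.
Sat(EF (EG (a ∧ ¬p))) = {m3, m5}
|Sat(EF (EG (a ∧ ¬p)))| = |{m3, m5}| = 2.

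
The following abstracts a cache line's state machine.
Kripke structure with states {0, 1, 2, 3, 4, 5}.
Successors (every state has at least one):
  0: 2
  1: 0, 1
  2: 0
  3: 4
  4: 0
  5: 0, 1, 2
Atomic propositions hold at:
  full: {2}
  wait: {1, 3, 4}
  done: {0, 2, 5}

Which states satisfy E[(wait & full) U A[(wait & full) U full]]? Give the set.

{2}

Sat(wait & full) = ∅
A[(wait & full) U full]: least fixpoint, start Z0 = Sat(full) = {2}, add states in Sat(wait & full) with every successor in Z. Already a fixed point.
Sat(A[(wait & full) U full]) = {2}
E[(wait & full) U A[(wait & full) U full]]: least fixpoint, start Z0 = Sat(A[(wait & full) U full]) = {2}, add states in Sat(wait & full) with some successor in Z. Already a fixed point.
Sat(E[(wait & full) U A[(wait & full) U full]]) = {2}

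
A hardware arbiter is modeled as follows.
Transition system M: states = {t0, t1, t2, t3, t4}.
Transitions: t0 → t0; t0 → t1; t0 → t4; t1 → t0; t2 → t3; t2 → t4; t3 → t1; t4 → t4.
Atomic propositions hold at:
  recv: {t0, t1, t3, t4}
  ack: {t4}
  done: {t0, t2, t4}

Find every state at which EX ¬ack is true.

{t0, t1, t2, t3}

Sat(¬ack) = {t0, t1, t2, t3}
Sat(EX ¬ack) = {s : some successor in {t0, t1, t2, t3}} = {t0, t1, t2, t3}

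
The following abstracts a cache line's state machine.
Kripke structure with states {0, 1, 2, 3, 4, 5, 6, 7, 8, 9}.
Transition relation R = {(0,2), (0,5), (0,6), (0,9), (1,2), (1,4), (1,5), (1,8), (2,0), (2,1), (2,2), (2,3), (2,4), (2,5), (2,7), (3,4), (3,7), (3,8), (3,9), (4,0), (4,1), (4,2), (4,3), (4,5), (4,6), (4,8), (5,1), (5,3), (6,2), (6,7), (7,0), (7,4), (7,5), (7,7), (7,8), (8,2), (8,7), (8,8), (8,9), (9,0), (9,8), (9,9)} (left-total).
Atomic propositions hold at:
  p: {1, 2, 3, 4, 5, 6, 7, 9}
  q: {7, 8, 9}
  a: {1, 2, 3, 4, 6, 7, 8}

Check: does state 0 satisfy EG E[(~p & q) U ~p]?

No

Sat(~p) = {0, 8}
Sat(~p & q) = {8}
E[(~p & q) U ~p]: least fixpoint, start Z0 = Sat(~p) = {0, 8}, add states in Sat(~p & q) with some successor in Z. Already a fixed point.
Sat(E[(~p & q) U ~p]) = {0, 8}
EG E[(~p & q) U ~p]: greatest fixpoint, start Z0 = {0, 8}, keep only states in Sat with some successor in Z. Z1 = {8}; fixed.
Sat(EG E[(~p & q) U ~p]) = {8}
0 ∉ Sat(EG E[(~p & q) U ~p]) = {8}, so the formula does not hold at 0.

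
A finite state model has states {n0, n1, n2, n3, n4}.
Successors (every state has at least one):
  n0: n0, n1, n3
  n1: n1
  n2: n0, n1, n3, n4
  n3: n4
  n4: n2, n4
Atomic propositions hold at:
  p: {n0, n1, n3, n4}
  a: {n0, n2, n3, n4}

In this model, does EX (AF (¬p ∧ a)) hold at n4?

Yes

Sat(¬p) = {n2}
Sat(¬p ∧ a) = {n2}
AF (¬p ∧ a): least fixpoint, start Z0 = {n2}, add states with every successor in Z. Already a fixed point.
Sat(AF (¬p ∧ a)) = {n2}
Sat(EX (AF (¬p ∧ a))) = {s : some successor in {n2}} = {n4}
n4 ∈ Sat(EX (AF (¬p ∧ a))) = {n4}, so the formula holds at n4.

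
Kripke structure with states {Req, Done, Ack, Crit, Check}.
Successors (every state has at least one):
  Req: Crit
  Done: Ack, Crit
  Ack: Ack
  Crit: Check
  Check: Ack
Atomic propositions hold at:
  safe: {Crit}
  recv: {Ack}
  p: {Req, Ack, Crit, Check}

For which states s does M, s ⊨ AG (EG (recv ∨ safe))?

{Ack}

Sat(recv ∨ safe) = {Ack, Crit}
EG (recv ∨ safe): greatest fixpoint, start Z0 = {Ack, Crit}, keep only states in Sat with some successor in Z. Z1 = {Ack}; fixed.
Sat(EG (recv ∨ safe)) = {Ack}
AG (EG (recv ∨ safe)): greatest fixpoint, start Z0 = {Ack}, keep only states in Sat with every successor in Z. Already a fixed point.
Sat(AG (EG (recv ∨ safe))) = {Ack}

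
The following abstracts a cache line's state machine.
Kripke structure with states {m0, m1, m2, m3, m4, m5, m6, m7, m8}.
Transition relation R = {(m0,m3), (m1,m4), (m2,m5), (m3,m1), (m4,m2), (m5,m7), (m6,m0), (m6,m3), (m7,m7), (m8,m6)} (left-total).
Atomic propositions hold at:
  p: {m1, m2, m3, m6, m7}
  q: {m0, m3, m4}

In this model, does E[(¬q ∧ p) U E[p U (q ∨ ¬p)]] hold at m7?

Sat(¬q) = {m1, m2, m5, m6, m7, m8}
Sat(¬q ∧ p) = {m1, m2, m6, m7}
Sat(¬p) = {m0, m4, m5, m8}
Sat(q ∨ ¬p) = {m0, m3, m4, m5, m8}
E[p U (q ∨ ¬p)]: least fixpoint, start Z0 = Sat((q ∨ ¬p)) = {m0, m3, m4, m5, m8}, add states in Sat(p) with some successor in Z. Z1 = {m0, m1, m2, m3, m4, m5, m6, m8}; fixed.
Sat(E[p U (q ∨ ¬p)]) = {m0, m1, m2, m3, m4, m5, m6, m8}
E[(¬q ∧ p) U E[p U (q ∨ ¬p)]]: least fixpoint, start Z0 = Sat(E[p U (q ∨ ¬p)]) = {m0, m1, m2, m3, m4, m5, m6, m8}, add states in Sat(¬q ∧ p) with some successor in Z. Already a fixed point.
Sat(E[(¬q ∧ p) U E[p U (q ∨ ¬p)]]) = {m0, m1, m2, m3, m4, m5, m6, m8}
m7 ∉ Sat(E[(¬q ∧ p) U E[p U (q ∨ ¬p)]]) = {m0, m1, m2, m3, m4, m5, m6, m8}, so the formula does not hold at m7.

No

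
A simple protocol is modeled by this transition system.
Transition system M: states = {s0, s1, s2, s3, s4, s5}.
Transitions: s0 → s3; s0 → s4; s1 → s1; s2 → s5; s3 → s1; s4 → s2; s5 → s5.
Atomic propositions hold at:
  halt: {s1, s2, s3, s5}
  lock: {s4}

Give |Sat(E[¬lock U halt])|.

5

Sat(¬lock) = {s0, s1, s2, s3, s5}
E[¬lock U halt]: least fixpoint, start Z0 = Sat(halt) = {s1, s2, s3, s5}, add states in Sat(¬lock) with some successor in Z. Z1 = {s0, s1, s2, s3, s5}; fixed.
Sat(E[¬lock U halt]) = {s0, s1, s2, s3, s5}
|Sat(E[¬lock U halt])| = |{s0, s1, s2, s3, s5}| = 5.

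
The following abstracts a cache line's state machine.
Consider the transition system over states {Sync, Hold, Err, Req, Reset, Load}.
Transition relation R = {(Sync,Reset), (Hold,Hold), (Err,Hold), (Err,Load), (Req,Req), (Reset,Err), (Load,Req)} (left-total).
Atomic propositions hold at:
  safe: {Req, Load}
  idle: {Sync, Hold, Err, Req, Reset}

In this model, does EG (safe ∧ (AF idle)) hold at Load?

AF idle: least fixpoint, start Z0 = {Sync, Hold, Err, Req, Reset}, add states with every successor in Z. Z1 = {Sync, Hold, Err, Req, Reset, Load}; fixed.
Sat(AF idle) = {Sync, Hold, Err, Req, Reset, Load}
Sat(safe ∧ (AF idle)) = {Req, Load}
EG (safe ∧ (AF idle)): greatest fixpoint, start Z0 = {Req, Load}, keep only states in Sat with some successor in Z. Already a fixed point.
Sat(EG (safe ∧ (AF idle))) = {Req, Load}
Load ∈ Sat(EG (safe ∧ (AF idle))) = {Req, Load}, so the formula holds at Load.

Yes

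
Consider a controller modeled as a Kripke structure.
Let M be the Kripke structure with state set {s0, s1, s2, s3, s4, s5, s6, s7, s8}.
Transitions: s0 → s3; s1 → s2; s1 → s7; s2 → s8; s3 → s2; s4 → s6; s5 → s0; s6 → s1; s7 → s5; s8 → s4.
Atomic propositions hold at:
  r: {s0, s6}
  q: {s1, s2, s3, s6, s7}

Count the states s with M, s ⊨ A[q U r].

A[q U r]: least fixpoint, start Z0 = Sat(r) = {s0, s6}, add states in Sat(q) with every successor in Z. Already a fixed point.
Sat(A[q U r]) = {s0, s6}
|Sat(A[q U r])| = |{s0, s6}| = 2.

2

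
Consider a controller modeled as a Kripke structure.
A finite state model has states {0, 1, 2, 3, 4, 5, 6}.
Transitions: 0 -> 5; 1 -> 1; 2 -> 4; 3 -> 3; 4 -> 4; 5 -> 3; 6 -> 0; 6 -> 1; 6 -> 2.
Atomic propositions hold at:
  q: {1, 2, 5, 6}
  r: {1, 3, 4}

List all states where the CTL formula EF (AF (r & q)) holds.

Sat(r & q) = {1}
AF (r & q): least fixpoint, start Z0 = {1}, add states with every successor in Z. Already a fixed point.
Sat(AF (r & q)) = {1}
EF (AF (r & q)): least fixpoint, start Z0 = {1}, add states with some successor in Z. Z1 = {1, 6}; fixed.
Sat(EF (AF (r & q))) = {1, 6}

{1, 6}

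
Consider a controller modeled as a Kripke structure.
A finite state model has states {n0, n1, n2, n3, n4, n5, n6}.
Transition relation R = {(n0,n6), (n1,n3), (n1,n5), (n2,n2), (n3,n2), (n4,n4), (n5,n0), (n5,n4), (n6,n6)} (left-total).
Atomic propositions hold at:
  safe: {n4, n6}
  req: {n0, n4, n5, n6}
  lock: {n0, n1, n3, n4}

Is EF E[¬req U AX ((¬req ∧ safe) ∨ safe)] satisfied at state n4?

Yes

Sat(¬req) = {n1, n2, n3}
Sat(¬req ∧ safe) = ∅
Sat((¬req ∧ safe) ∨ safe) = {n4, n6}
Sat(AX ((¬req ∧ safe) ∨ safe)) = {s : every successor in {n4, n6}} = {n0, n4, n6}
E[¬req U AX ((¬req ∧ safe) ∨ safe)]: least fixpoint, start Z0 = Sat(AX ((¬req ∧ safe) ∨ safe)) = {n0, n4, n6}, add states in Sat(¬req) with some successor in Z. Already a fixed point.
Sat(E[¬req U AX ((¬req ∧ safe) ∨ safe)]) = {n0, n4, n6}
EF E[¬req U AX ((¬req ∧ safe) ∨ safe)]: least fixpoint, start Z0 = {n0, n4, n6}, add states with some successor in Z. Z1 = {n0, n4, n5, n6}; Z2 = {n0, n1, n4, n5, n6}; fixed.
Sat(EF E[¬req U AX ((¬req ∧ safe) ∨ safe)]) = {n0, n1, n4, n5, n6}
n4 ∈ Sat(EF E[¬req U AX ((¬req ∧ safe) ∨ safe)]) = {n0, n1, n4, n5, n6}, so the formula holds at n4.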